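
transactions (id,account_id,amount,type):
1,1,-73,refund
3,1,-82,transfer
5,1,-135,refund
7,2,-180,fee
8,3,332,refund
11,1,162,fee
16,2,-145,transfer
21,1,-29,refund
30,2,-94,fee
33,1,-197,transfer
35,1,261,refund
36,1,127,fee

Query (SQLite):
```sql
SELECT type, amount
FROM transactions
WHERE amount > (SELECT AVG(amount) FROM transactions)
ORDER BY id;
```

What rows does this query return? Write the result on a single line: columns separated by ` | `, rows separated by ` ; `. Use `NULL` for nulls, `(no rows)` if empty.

refund | 332 ; fee | 162 ; refund | 261 ; fee | 127

Scalar subquery: AVG(amount) over all transactions rows = -4.416667 (≈; comparison uses full precision).
Keep rows where amount > that value.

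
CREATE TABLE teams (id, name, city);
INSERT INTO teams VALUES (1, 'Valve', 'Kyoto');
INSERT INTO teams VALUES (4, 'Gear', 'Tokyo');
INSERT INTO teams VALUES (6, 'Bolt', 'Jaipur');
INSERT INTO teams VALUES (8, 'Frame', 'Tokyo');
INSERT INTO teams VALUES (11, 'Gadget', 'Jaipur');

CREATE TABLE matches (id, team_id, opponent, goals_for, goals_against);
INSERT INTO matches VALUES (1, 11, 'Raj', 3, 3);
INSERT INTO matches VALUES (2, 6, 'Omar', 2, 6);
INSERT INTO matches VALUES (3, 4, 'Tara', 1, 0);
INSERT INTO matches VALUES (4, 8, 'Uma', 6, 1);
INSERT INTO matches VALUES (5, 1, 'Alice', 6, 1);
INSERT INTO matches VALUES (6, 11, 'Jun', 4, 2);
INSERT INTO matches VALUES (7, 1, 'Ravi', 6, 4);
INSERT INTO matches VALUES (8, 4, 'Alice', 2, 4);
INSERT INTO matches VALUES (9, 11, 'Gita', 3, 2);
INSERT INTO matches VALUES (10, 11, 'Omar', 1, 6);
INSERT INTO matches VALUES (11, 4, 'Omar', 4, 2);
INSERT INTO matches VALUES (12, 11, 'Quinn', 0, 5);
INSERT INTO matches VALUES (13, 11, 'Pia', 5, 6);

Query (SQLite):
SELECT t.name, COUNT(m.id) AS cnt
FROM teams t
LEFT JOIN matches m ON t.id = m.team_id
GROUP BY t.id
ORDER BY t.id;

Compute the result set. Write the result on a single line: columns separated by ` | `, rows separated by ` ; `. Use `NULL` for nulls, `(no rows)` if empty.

LEFT JOIN keeps every teams row; unmatched ones get NULL for matches columns.
Group by teams.id and compute COUNT(m.id). COUNT(col) of an all-NULL group is 0.
  1: ids {5, 7} → COUNT(m.id)=2
  4: ids {3, 8, 11} → COUNT(m.id)=3
  6: ids {2} → COUNT(m.id)=1
  8: ids {4} → COUNT(m.id)=1
  11: ids {1, 6, 9, 10, 12, 13} → COUNT(m.id)=6

Valve | 2 ; Gear | 3 ; Bolt | 1 ; Frame | 1 ; Gadget | 6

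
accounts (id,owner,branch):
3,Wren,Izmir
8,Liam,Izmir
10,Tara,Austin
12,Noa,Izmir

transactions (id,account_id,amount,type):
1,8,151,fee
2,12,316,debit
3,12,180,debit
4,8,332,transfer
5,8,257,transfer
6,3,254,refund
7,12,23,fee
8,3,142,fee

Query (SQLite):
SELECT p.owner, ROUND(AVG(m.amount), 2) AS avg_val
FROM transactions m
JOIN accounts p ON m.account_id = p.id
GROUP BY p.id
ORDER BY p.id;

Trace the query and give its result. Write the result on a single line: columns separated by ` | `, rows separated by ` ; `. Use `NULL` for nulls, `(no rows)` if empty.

Wren | 198 ; Liam | 246.67 ; Noa | 173

Join each transactions row to its accounts via account_id.
Group joined rows by accounts.id; compute ROUND(AVG(m.amount), 2) per group.
  3: ids {6, 8} → ROUND(AVG(m.amount), 2)=198
  8: ids {1, 4, 5} → ROUND(AVG(m.amount), 2)=246.67
  12: ids {2, 3, 7} → ROUND(AVG(m.amount), 2)=173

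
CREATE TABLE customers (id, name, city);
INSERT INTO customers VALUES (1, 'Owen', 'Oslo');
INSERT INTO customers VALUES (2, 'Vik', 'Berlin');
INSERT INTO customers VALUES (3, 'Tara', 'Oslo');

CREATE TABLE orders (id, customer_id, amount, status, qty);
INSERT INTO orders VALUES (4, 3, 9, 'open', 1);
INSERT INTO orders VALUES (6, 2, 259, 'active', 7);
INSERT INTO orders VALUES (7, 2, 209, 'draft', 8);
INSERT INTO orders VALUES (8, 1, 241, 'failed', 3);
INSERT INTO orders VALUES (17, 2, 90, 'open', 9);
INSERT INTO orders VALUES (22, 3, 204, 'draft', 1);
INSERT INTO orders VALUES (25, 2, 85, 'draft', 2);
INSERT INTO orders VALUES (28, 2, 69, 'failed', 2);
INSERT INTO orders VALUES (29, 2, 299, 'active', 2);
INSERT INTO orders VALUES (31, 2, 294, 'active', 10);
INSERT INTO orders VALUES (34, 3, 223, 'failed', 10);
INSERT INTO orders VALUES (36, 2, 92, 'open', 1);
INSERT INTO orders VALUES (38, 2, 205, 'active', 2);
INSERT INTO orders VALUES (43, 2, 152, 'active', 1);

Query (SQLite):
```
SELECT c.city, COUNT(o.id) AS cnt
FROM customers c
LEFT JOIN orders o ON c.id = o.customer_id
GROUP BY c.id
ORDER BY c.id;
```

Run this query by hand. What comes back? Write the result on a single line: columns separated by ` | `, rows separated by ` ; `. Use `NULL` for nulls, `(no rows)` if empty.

LEFT JOIN keeps every customers row; unmatched ones get NULL for orders columns.
Group by customers.id and compute COUNT(o.id). COUNT(col) of an all-NULL group is 0.
  1: ids {8} → COUNT(o.id)=1
  2: ids {6, 7, 17, 25, 28, 29, 31, 36, 38, 43} → COUNT(o.id)=10
  3: ids {4, 22, 34} → COUNT(o.id)=3

Oslo | 1 ; Berlin | 10 ; Oslo | 3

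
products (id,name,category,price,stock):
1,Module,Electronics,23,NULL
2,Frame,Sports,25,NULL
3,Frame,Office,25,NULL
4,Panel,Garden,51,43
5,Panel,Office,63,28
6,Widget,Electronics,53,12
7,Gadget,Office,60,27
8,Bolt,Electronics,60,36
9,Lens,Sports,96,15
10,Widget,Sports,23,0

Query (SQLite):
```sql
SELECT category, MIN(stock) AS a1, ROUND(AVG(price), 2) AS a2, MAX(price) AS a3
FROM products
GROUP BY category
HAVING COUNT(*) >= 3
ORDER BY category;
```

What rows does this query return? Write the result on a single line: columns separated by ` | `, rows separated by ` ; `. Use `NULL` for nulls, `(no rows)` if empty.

Electronics | 12 | 45.33 | 60 ; Office | 27 | 49.33 | 63 ; Sports | 0 | 48 | 96

Group products by category.
Per group compute: MIN(stock), ROUND(AVG(price), 2), MAX(price).
HAVING: drop groups with fewer than 3 rows.
  Electronics: ids {1, 6, 8} → MIN(stock)=12, ROUND(AVG(price), 2)=45.33, MAX(price)=60
  Garden: ids {4} → MIN(stock)=43, ROUND(AVG(price), 2)=51, MAX(price)=51
  Office: ids {3, 5, 7} → MIN(stock)=27, ROUND(AVG(price), 2)=49.33, MAX(price)=63
  Sports: ids {2, 9, 10} → MIN(stock)=0, ROUND(AVG(price), 2)=48, MAX(price)=96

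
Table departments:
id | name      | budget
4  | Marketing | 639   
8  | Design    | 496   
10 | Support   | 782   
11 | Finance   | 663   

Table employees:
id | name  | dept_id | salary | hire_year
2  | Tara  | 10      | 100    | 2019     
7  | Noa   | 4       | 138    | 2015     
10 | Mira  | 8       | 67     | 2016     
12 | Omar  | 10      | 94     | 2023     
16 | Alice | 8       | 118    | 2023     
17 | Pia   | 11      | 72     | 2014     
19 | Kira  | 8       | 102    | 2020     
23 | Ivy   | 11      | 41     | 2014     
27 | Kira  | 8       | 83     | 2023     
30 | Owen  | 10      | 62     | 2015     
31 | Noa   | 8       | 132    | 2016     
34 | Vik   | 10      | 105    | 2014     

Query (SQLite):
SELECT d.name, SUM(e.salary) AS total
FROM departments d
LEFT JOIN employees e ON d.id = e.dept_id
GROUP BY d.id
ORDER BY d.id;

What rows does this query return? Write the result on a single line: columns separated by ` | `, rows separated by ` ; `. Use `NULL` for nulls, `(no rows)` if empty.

LEFT JOIN keeps every departments row; unmatched ones get NULL for employees columns.
Group by departments.id and compute SUM(e.salary). SUM over an all-NULL group is NULL.
  4: ids {7} → SUM(e.salary)=138
  8: ids {10, 16, 19, 27, 31} → SUM(e.salary)=502
  10: ids {2, 12, 30, 34} → SUM(e.salary)=361
  11: ids {17, 23} → SUM(e.salary)=113

Marketing | 138 ; Design | 502 ; Support | 361 ; Finance | 113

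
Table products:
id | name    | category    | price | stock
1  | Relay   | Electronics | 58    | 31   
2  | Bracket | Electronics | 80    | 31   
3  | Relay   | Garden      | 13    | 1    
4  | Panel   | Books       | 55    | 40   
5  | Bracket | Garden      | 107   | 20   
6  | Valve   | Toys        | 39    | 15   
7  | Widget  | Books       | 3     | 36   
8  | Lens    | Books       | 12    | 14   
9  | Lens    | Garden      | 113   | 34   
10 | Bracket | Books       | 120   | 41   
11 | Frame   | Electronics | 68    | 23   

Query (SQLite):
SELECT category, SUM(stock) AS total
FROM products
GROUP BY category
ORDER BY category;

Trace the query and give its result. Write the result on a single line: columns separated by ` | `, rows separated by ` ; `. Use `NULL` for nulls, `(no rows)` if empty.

Books | 131 ; Electronics | 85 ; Garden | 55 ; Toys | 15

Partition products by category; compute SUM(stock) within each group.
  Books: ids {4, 7, 8, 10} → SUM(stock)=131
  Electronics: ids {1, 2, 11} → SUM(stock)=85
  Garden: ids {3, 5, 9} → SUM(stock)=55
  Toys: ids {6} → SUM(stock)=15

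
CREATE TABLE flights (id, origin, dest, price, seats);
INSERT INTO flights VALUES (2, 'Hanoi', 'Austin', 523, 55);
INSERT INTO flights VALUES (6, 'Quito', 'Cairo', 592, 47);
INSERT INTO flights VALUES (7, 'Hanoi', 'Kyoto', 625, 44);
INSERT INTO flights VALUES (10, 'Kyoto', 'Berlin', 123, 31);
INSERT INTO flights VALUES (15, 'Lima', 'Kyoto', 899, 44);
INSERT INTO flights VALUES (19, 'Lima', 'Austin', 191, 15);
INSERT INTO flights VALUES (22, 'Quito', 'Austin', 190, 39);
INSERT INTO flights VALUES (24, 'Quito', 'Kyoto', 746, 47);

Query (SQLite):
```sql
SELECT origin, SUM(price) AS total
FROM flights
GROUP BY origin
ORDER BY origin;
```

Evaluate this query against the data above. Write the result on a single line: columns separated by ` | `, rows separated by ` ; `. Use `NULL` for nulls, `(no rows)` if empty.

Hanoi | 1148 ; Kyoto | 123 ; Lima | 1090 ; Quito | 1528

Partition flights by origin; compute SUM(price) within each group.
  Hanoi: ids {2, 7} → SUM(price)=1148
  Kyoto: ids {10} → SUM(price)=123
  Lima: ids {15, 19} → SUM(price)=1090
  Quito: ids {6, 22, 24} → SUM(price)=1528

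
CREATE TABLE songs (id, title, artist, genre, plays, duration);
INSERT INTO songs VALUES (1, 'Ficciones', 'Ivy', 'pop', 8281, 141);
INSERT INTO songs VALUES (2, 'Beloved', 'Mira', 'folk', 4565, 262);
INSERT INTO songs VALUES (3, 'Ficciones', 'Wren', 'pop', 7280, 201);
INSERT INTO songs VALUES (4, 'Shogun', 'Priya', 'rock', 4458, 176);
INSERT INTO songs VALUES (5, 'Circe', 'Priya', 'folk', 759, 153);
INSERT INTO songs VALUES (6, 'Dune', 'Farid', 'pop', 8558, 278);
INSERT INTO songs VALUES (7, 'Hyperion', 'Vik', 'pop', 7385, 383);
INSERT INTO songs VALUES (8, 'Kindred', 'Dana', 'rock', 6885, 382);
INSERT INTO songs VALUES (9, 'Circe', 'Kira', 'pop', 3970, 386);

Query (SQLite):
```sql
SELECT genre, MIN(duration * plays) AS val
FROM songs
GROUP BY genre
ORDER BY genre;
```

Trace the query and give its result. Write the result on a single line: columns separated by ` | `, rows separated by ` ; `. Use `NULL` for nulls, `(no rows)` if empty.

folk | 116127 ; pop | 1167621 ; rock | 784608

For each row compute duration * plays.
Group by genre; take MIN of the expression per group.
  folk: ids {2, 5} → MIN(duration * plays)=116127
  pop: ids {1, 3, 6, 7, 9} → MIN(duration * plays)=1167621
  rock: ids {4, 8} → MIN(duration * plays)=784608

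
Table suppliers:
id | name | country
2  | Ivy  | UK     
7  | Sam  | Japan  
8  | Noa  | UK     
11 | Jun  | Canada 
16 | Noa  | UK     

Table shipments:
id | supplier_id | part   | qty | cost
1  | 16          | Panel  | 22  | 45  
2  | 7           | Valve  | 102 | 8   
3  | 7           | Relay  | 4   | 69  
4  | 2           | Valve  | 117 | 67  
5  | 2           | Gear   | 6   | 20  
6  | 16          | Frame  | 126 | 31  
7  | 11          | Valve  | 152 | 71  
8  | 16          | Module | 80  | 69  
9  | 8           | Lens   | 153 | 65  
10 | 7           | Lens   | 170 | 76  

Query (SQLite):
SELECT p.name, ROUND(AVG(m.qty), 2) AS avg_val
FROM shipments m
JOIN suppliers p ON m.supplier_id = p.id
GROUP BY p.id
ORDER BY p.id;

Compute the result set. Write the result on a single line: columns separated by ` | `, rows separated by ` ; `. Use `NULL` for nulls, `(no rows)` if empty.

Join each shipments row to its suppliers via supplier_id.
Group joined rows by suppliers.id; compute ROUND(AVG(m.qty), 2) per group.
  2: ids {4, 5} → ROUND(AVG(m.qty), 2)=61.5
  7: ids {2, 3, 10} → ROUND(AVG(m.qty), 2)=92
  8: ids {9} → ROUND(AVG(m.qty), 2)=153
  11: ids {7} → ROUND(AVG(m.qty), 2)=152
  16: ids {1, 6, 8} → ROUND(AVG(m.qty), 2)=76

Ivy | 61.5 ; Sam | 92 ; Noa | 153 ; Jun | 152 ; Noa | 76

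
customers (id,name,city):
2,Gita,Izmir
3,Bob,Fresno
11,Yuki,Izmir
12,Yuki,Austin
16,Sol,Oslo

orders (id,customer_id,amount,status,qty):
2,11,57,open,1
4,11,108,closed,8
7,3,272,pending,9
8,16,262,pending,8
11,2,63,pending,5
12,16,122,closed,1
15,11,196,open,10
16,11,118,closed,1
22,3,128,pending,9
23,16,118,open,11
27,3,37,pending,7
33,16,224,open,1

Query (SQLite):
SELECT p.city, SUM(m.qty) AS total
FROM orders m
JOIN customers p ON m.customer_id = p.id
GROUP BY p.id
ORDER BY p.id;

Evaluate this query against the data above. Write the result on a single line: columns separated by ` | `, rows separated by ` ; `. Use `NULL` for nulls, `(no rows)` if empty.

Izmir | 5 ; Fresno | 25 ; Izmir | 20 ; Oslo | 21

Join each orders row to its customers via customer_id.
Group joined rows by customers.id; compute SUM(m.qty) per group.
  2: ids {11} → SUM(m.qty)=5
  3: ids {7, 22, 27} → SUM(m.qty)=25
  11: ids {2, 4, 15, 16} → SUM(m.qty)=20
  16: ids {8, 12, 23, 33} → SUM(m.qty)=21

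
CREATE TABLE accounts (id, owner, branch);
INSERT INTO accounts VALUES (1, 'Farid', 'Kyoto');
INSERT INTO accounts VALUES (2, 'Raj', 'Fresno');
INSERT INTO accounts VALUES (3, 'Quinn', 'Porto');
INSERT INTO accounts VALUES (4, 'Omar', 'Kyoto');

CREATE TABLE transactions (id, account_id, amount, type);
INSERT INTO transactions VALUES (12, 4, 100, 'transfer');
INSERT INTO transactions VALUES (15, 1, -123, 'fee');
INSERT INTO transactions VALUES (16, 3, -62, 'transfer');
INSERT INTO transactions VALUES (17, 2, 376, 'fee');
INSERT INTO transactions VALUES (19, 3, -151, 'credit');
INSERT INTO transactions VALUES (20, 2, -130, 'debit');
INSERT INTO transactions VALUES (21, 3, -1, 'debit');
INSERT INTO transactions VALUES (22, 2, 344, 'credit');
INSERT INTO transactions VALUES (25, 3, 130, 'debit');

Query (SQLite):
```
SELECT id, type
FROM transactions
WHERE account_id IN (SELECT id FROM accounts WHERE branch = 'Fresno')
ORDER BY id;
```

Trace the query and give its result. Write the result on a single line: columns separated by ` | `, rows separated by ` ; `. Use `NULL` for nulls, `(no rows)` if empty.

17 | fee ; 20 | debit ; 22 | credit

Inner query: accounts.id where branch = 'Fresno'.
Outer: keep transactions rows whose account_id is in that set.
Inner query → {2}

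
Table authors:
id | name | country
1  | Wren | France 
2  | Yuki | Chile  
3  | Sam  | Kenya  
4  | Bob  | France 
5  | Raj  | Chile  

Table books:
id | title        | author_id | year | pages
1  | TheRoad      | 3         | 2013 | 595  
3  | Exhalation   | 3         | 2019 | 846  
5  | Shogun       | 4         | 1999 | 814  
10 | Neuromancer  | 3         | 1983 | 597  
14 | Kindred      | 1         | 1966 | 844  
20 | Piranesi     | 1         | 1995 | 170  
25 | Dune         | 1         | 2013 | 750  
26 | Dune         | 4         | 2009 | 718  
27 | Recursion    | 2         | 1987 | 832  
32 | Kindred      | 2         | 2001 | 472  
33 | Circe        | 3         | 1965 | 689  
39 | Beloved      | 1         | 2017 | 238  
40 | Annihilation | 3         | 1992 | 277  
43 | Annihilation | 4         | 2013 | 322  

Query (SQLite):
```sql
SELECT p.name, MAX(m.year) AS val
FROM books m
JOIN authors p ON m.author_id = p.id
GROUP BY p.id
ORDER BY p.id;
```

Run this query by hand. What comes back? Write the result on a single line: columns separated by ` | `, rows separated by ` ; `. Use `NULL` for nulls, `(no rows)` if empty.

Join each books row to its authors via author_id.
Group joined rows by authors.id; compute MAX(m.year) per group.
  1: ids {14, 20, 25, 39} → MAX(m.year)=2017
  2: ids {27, 32} → MAX(m.year)=2001
  3: ids {1, 3, 10, 33, 40} → MAX(m.year)=2019
  4: ids {5, 26, 43} → MAX(m.year)=2013

Wren | 2017 ; Yuki | 2001 ; Sam | 2019 ; Bob | 2013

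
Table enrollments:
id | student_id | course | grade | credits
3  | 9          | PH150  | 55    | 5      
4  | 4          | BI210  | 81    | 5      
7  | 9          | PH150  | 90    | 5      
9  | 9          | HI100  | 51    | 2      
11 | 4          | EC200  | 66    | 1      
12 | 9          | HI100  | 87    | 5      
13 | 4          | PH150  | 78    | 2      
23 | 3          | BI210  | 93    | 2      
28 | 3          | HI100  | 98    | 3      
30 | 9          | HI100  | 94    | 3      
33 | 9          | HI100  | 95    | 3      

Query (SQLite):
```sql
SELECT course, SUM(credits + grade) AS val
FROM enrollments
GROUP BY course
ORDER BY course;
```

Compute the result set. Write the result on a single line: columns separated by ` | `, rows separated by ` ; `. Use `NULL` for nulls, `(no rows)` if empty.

For each row compute credits + grade.
Group by course; take SUM of the expression per group.
  BI210: ids {4, 23} → SUM(credits + grade)=181
  EC200: ids {11} → SUM(credits + grade)=67
  HI100: ids {9, 12, 28, 30, 33} → SUM(credits + grade)=441
  PH150: ids {3, 7, 13} → SUM(credits + grade)=235

BI210 | 181 ; EC200 | 67 ; HI100 | 441 ; PH150 | 235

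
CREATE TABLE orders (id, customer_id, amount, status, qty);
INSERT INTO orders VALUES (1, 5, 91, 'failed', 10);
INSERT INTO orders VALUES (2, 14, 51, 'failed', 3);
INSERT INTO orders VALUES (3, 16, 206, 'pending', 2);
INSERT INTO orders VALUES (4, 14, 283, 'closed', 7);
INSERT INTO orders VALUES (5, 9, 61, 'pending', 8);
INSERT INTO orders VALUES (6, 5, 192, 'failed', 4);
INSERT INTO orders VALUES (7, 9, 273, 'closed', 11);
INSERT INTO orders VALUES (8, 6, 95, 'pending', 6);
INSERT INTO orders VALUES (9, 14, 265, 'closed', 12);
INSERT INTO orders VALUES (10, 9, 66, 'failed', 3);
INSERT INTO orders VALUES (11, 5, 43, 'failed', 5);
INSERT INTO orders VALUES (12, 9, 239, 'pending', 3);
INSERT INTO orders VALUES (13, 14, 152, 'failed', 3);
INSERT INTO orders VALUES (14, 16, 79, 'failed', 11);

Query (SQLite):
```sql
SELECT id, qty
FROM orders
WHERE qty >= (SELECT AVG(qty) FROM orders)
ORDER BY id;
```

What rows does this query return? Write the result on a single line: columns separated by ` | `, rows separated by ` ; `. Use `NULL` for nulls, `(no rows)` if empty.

1 | 10 ; 4 | 7 ; 5 | 8 ; 7 | 11 ; 9 | 12 ; 14 | 11

Scalar subquery: AVG(qty) over all orders rows = 6.285714 (≈; comparison uses full precision).
Keep rows where qty >= that value.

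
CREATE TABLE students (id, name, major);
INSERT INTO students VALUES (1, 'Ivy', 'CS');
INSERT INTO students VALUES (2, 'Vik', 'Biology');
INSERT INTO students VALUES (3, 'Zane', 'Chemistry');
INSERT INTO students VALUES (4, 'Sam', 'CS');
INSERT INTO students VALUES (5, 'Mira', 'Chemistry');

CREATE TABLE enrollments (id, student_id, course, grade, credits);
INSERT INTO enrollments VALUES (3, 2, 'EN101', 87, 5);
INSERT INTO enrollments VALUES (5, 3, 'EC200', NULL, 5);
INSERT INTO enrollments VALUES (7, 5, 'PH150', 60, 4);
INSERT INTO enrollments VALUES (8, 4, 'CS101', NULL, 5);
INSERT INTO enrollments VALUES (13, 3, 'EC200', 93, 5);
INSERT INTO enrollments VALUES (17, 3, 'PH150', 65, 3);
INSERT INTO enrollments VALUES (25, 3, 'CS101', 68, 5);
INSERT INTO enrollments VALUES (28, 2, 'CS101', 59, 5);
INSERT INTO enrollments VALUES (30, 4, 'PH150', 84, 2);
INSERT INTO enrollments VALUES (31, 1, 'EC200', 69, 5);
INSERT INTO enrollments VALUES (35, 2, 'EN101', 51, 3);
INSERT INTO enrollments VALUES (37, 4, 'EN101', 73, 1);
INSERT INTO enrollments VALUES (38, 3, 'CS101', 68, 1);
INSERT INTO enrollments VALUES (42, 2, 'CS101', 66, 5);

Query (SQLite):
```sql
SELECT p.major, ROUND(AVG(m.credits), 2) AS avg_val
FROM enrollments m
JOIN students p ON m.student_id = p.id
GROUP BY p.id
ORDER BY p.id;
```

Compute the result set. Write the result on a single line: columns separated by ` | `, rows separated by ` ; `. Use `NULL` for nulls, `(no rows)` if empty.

CS | 5 ; Biology | 4.5 ; Chemistry | 3.8 ; CS | 2.67 ; Chemistry | 4

Join each enrollments row to its students via student_id.
Group joined rows by students.id; compute ROUND(AVG(m.credits), 2) per group.
  1: ids {31} → ROUND(AVG(m.credits), 2)=5
  2: ids {3, 28, 35, 42} → ROUND(AVG(m.credits), 2)=4.5
  3: ids {5, 13, 17, 25, 38} → ROUND(AVG(m.credits), 2)=3.8
  4: ids {8, 30, 37} → ROUND(AVG(m.credits), 2)=2.67
  5: ids {7} → ROUND(AVG(m.credits), 2)=4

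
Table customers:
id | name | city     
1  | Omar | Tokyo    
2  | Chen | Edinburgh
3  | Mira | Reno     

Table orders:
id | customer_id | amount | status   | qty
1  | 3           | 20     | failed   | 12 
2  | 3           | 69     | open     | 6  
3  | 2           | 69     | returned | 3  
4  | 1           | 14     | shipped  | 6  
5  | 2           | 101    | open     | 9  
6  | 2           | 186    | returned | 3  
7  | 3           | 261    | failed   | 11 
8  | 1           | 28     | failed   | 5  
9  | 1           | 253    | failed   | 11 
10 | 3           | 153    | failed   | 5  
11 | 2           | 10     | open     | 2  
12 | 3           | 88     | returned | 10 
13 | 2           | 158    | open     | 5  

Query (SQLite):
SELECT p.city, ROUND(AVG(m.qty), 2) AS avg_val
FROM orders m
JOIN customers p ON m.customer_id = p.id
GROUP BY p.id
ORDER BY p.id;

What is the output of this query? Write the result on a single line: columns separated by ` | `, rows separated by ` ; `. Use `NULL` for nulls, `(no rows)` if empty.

Tokyo | 7.33 ; Edinburgh | 4.4 ; Reno | 8.8

Join each orders row to its customers via customer_id.
Group joined rows by customers.id; compute ROUND(AVG(m.qty), 2) per group.
  1: ids {4, 8, 9} → ROUND(AVG(m.qty), 2)=7.33
  2: ids {3, 5, 6, 11, 13} → ROUND(AVG(m.qty), 2)=4.4
  3: ids {1, 2, 7, 10, 12} → ROUND(AVG(m.qty), 2)=8.8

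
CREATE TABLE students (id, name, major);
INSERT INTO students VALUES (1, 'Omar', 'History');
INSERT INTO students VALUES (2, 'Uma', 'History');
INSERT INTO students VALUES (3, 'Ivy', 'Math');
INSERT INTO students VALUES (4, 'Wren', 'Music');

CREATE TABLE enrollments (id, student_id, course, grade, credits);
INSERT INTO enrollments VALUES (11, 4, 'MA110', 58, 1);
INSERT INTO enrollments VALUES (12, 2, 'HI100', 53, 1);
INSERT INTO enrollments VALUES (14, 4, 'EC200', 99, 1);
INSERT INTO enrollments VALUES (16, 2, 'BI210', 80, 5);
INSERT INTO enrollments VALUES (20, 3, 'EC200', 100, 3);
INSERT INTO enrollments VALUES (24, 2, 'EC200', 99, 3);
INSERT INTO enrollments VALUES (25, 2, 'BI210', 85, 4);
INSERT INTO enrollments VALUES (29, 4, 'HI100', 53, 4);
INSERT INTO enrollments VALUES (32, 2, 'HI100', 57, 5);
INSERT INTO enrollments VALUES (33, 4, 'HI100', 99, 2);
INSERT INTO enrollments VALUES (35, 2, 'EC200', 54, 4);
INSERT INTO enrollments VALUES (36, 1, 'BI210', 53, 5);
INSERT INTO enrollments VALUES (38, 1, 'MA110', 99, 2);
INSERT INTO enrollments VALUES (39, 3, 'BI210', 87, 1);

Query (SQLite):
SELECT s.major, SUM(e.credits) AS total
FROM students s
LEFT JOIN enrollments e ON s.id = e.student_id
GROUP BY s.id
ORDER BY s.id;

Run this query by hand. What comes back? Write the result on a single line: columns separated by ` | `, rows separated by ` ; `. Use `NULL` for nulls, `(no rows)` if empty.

History | 7 ; History | 22 ; Math | 4 ; Music | 8

LEFT JOIN keeps every students row; unmatched ones get NULL for enrollments columns.
Group by students.id and compute SUM(e.credits). SUM over an all-NULL group is NULL.
  1: ids {36, 38} → SUM(e.credits)=7
  2: ids {12, 16, 24, 25, 32, 35} → SUM(e.credits)=22
  3: ids {20, 39} → SUM(e.credits)=4
  4: ids {11, 14, 29, 33} → SUM(e.credits)=8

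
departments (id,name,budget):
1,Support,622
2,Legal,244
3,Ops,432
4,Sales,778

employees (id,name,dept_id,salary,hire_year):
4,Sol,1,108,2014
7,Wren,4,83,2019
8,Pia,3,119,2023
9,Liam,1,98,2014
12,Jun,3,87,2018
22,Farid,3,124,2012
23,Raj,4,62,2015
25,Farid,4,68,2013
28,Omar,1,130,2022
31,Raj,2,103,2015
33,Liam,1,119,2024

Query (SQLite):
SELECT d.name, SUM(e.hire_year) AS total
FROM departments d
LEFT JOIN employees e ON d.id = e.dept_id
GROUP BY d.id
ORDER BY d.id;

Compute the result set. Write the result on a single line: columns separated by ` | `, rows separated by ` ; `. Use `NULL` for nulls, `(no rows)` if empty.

Support | 8074 ; Legal | 2015 ; Ops | 6053 ; Sales | 6047

LEFT JOIN keeps every departments row; unmatched ones get NULL for employees columns.
Group by departments.id and compute SUM(e.hire_year). SUM over an all-NULL group is NULL.
  1: ids {4, 9, 28, 33} → SUM(e.hire_year)=8074
  2: ids {31} → SUM(e.hire_year)=2015
  3: ids {8, 12, 22} → SUM(e.hire_year)=6053
  4: ids {7, 23, 25} → SUM(e.hire_year)=6047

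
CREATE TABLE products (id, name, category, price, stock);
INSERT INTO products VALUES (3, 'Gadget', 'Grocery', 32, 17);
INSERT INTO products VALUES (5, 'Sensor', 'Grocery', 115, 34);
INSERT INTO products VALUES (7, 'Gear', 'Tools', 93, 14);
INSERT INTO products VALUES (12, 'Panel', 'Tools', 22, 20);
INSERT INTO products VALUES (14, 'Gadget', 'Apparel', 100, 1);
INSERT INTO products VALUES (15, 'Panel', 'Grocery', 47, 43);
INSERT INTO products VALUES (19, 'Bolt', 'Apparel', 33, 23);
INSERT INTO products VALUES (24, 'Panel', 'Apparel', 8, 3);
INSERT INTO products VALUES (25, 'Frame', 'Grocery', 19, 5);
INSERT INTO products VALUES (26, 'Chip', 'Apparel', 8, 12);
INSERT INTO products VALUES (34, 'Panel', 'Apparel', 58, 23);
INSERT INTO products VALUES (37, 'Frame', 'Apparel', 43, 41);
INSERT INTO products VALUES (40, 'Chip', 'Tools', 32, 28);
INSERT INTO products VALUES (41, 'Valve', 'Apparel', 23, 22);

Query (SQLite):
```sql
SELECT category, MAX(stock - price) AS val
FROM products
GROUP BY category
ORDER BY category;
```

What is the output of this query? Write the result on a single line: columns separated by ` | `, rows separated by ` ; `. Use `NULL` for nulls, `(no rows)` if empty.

Apparel | 4 ; Grocery | -4 ; Tools | -2

For each row compute stock - price.
Group by category; take MAX of the expression per group.
  Apparel: ids {14, 19, 24, 26, 34, 37, 41} → MAX(stock - price)=4
  Grocery: ids {3, 5, 15, 25} → MAX(stock - price)=-4
  Tools: ids {7, 12, 40} → MAX(stock - price)=-2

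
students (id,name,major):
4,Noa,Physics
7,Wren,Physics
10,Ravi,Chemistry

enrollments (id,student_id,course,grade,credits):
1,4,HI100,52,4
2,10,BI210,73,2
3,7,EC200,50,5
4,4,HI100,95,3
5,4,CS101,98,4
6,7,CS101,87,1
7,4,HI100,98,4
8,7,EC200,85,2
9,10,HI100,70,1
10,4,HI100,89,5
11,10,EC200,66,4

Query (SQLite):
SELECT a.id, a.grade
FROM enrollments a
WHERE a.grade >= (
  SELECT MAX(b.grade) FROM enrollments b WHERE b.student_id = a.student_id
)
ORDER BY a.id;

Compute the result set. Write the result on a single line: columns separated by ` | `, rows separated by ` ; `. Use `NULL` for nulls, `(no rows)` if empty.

For each enrollments row a, compute MAX(grade) over rows sharing a.student_id.
Keep row a if a.grade >= that per-group MAX.
  student_id=4: MAX(grade) = 98
  student_id=7: MAX(grade) = 87
  student_id=10: MAX(grade) = 73

2 | 73 ; 5 | 98 ; 6 | 87 ; 7 | 98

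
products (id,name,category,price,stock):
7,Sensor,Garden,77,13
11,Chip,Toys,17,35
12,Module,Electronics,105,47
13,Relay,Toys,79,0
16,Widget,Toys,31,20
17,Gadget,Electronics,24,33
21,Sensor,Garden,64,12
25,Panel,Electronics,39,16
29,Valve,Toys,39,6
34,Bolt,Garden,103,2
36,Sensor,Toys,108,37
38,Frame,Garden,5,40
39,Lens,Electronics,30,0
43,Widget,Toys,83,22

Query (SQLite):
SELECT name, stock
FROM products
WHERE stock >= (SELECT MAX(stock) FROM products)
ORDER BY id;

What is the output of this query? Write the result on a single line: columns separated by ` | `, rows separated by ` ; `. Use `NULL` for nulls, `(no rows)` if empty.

Module | 47

Scalar subquery: MAX(stock) over all products rows = 47.
Keep rows where stock >= that value.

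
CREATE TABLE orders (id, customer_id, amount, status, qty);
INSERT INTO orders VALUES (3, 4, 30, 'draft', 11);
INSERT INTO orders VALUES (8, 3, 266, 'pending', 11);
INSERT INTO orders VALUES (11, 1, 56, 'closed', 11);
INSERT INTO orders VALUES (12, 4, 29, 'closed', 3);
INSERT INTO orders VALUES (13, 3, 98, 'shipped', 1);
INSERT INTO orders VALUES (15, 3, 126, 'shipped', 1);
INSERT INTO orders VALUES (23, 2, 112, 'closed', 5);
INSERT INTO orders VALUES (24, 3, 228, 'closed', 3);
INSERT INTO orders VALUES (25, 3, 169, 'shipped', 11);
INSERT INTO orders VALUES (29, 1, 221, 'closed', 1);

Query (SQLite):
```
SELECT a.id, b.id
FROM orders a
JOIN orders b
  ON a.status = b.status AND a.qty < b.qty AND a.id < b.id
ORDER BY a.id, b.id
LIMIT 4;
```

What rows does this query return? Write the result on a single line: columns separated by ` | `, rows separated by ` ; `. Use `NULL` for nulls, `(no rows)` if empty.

Pairs (a,b) with same status, a.qty < b.qty, a.id < b.id.
status groups: closed:{11,12,23,24,29} draft:{3} pending:{8} shipped:{13,15,25}
Ordered by (a.id, b.id); first 4.

12 | 23 ; 13 | 25 ; 15 | 25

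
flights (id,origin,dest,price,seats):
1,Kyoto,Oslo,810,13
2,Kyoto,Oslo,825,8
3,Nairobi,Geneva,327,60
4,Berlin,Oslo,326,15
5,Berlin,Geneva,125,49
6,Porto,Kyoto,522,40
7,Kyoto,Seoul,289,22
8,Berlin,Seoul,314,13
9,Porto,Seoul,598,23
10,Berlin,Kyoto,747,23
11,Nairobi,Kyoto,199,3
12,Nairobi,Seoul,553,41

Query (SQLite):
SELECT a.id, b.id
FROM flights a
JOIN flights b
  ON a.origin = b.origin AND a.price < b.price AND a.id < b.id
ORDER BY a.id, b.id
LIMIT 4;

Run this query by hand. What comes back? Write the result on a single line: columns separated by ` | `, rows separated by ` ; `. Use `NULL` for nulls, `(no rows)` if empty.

1 | 2 ; 3 | 12 ; 4 | 10 ; 5 | 8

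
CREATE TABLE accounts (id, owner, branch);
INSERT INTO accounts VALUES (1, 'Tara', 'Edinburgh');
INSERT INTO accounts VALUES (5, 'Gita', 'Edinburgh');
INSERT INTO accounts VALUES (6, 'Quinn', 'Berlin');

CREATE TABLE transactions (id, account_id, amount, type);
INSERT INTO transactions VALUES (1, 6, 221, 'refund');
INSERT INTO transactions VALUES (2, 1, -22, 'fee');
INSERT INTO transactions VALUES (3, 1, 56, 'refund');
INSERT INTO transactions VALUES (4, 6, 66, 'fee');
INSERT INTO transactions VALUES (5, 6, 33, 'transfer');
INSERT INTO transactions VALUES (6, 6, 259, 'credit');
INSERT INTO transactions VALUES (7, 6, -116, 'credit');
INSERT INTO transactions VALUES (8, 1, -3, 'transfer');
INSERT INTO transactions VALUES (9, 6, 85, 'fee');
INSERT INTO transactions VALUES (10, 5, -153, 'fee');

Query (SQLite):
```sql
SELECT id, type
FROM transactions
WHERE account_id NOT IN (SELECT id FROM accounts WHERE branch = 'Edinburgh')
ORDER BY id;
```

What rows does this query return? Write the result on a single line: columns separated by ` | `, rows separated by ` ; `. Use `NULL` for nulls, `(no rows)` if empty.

1 | refund ; 4 | fee ; 5 | transfer ; 6 | credit ; 7 | credit ; 9 | fee

Inner query: accounts.id where branch = 'Edinburgh'.
Outer: keep transactions rows whose account_id is not in that set.
Inner query → {1, 5}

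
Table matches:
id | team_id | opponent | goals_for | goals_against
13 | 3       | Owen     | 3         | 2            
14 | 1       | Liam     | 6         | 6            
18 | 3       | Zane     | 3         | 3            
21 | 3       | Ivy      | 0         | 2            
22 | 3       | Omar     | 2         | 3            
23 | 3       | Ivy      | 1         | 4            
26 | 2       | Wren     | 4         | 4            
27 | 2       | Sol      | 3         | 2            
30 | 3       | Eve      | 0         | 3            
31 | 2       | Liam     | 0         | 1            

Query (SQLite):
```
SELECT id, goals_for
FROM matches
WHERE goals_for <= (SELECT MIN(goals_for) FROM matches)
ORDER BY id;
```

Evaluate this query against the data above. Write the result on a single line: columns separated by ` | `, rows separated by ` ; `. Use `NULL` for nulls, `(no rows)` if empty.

21 | 0 ; 30 | 0 ; 31 | 0

Scalar subquery: MIN(goals_for) over all matches rows = 0.
Keep rows where goals_for <= that value.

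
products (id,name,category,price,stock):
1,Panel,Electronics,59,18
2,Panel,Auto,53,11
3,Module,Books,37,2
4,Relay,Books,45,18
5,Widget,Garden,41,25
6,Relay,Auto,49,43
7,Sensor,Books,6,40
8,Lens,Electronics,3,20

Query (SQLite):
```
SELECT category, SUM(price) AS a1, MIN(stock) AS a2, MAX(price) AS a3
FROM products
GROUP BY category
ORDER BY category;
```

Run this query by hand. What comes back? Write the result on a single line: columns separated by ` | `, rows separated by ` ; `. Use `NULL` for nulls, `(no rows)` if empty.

Auto | 102 | 11 | 53 ; Books | 88 | 2 | 45 ; Electronics | 62 | 18 | 59 ; Garden | 41 | 25 | 41

Group products by category.
Per group compute: SUM(price), MIN(stock), MAX(price).
  Auto: ids {2, 6} → SUM(price)=102, MIN(stock)=11, MAX(price)=53
  Books: ids {3, 4, 7} → SUM(price)=88, MIN(stock)=2, MAX(price)=45
  Electronics: ids {1, 8} → SUM(price)=62, MIN(stock)=18, MAX(price)=59
  Garden: ids {5} → SUM(price)=41, MIN(stock)=25, MAX(price)=41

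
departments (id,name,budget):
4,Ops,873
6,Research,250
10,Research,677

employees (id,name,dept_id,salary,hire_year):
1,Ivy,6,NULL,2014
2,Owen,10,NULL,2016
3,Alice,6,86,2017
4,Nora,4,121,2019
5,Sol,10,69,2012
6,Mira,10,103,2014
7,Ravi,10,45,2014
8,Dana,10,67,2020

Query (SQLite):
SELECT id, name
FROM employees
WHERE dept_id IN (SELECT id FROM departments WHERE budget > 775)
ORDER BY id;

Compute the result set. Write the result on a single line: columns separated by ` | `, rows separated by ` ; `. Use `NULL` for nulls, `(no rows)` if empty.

4 | Nora

Inner query: departments.id where budget > 775.
Outer: keep employees rows whose dept_id is in that set.
Inner query → {4}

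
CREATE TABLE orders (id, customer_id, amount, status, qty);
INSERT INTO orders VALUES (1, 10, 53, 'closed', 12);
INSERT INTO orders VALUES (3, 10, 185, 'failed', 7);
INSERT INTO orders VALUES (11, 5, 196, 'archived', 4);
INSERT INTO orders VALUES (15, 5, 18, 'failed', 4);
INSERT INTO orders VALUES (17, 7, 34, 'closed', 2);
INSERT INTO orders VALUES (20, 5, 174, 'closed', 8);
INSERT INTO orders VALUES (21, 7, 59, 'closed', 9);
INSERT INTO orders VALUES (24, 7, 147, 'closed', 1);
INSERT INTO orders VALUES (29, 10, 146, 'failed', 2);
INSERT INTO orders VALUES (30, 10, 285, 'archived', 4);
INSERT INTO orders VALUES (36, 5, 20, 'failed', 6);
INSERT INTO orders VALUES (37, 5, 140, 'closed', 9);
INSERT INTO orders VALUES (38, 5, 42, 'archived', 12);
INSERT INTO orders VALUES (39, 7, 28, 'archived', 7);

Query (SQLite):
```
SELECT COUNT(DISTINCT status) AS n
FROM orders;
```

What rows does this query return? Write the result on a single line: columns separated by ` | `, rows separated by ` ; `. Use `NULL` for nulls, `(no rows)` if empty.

3

Count distinct non-NULL status values.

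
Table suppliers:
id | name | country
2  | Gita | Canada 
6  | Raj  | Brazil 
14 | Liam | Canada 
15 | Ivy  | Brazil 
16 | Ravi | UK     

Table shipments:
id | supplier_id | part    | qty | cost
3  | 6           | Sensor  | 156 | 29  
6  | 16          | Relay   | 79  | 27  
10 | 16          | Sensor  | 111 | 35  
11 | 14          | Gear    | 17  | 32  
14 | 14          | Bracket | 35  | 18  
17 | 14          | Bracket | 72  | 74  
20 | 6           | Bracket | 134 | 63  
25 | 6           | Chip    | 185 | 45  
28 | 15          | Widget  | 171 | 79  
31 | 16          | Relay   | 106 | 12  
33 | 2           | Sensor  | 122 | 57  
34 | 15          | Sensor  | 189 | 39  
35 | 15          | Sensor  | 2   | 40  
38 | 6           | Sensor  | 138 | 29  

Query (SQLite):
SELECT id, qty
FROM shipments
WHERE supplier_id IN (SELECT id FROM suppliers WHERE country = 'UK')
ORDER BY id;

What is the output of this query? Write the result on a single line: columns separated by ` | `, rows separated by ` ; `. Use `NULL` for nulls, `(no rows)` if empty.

6 | 79 ; 10 | 111 ; 31 | 106

Inner query: suppliers.id where country = 'UK'.
Outer: keep shipments rows whose supplier_id is in that set.
Inner query → {16}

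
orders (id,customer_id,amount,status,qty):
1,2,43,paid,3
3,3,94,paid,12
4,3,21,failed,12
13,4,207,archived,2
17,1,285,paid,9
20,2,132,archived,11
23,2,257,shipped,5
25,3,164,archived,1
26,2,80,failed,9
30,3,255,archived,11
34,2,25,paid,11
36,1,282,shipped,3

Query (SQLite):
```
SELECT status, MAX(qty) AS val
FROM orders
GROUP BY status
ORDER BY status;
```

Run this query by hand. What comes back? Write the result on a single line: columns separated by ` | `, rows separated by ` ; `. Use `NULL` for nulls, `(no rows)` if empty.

Partition orders by status; compute MAX(qty) within each group.
  archived: ids {13, 20, 25, 30} → MAX(qty)=11
  failed: ids {4, 26} → MAX(qty)=12
  paid: ids {1, 3, 17, 34} → MAX(qty)=12
  shipped: ids {23, 36} → MAX(qty)=5

archived | 11 ; failed | 12 ; paid | 12 ; shipped | 5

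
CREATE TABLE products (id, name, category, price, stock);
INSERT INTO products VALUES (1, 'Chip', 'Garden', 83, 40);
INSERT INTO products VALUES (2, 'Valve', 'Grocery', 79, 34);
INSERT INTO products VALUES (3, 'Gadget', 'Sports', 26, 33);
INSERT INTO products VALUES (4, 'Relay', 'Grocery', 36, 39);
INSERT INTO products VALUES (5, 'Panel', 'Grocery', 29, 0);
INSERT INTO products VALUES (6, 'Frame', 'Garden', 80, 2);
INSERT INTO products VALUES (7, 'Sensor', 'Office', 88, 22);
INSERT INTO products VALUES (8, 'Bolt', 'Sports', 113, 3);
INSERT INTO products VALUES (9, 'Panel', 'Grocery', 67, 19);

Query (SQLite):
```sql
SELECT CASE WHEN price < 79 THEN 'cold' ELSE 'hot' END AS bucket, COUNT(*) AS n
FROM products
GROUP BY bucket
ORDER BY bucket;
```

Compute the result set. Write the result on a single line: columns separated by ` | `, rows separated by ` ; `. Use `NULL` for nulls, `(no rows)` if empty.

cold | 4 ; hot | 5

Bucket rows by price < 79 → 'cold' else 'hot'; count each bucket.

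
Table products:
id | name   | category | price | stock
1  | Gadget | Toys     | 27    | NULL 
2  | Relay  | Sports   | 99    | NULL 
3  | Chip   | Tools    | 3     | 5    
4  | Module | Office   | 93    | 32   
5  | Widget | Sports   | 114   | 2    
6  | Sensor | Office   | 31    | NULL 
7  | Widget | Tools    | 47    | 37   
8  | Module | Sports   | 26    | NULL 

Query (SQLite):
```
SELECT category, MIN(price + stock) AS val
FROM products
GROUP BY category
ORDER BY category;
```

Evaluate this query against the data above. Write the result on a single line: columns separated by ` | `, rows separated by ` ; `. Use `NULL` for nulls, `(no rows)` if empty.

For each row compute price + stock.
Group by category; take MIN of the expression per group.
  Office: ids {4, 6} → MIN(price + stock)=125
  Sports: ids {2, 5, 8} → MIN(price + stock)=116
  Tools: ids {3, 7} → MIN(price + stock)=8
  Toys: ids {1} → MIN(price + stock)=NULL

Office | 125 ; Sports | 116 ; Tools | 8 ; Toys | NULL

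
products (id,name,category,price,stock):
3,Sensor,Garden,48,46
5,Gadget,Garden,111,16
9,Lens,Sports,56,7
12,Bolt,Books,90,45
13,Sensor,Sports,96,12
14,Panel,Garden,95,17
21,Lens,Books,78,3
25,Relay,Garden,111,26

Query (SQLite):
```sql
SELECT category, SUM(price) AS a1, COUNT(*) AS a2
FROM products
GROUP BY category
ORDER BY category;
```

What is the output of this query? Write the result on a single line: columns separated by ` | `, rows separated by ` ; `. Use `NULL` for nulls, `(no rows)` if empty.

Group products by category.
Per group compute: SUM(price), COUNT(*).
  Books: ids {12, 21} → SUM(price)=168, COUNT(*)=2
  Garden: ids {3, 5, 14, 25} → SUM(price)=365, COUNT(*)=4
  Sports: ids {9, 13} → SUM(price)=152, COUNT(*)=2

Books | 168 | 2 ; Garden | 365 | 4 ; Sports | 152 | 2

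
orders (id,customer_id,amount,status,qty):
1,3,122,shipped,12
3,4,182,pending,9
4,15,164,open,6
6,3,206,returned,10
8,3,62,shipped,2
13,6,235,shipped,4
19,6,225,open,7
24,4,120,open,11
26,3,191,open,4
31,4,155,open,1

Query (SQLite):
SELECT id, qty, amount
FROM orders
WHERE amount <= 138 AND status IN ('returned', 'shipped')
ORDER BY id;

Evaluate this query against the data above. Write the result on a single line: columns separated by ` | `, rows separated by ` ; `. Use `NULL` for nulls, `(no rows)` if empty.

amount <= 138: ids {1, 8, 24}
status IN ('returned', 'shipped'): ids {1, 6, 8, 13}
Combine with AND.

1 | 12 | 122 ; 8 | 2 | 62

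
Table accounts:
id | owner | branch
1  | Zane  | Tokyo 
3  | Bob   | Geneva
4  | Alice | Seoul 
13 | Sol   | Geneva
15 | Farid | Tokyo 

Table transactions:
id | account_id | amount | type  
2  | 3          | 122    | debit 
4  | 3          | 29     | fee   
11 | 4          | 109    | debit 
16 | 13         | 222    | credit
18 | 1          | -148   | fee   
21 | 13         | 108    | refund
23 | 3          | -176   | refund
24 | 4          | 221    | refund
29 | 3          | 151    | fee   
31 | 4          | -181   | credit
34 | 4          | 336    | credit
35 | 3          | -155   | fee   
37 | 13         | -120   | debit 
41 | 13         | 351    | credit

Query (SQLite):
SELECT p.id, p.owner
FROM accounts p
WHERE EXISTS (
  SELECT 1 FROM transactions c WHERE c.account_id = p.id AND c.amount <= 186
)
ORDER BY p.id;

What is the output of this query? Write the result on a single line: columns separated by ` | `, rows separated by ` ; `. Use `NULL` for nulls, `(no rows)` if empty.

1 | Zane ; 3 | Bob ; 4 | Alice ; 13 | Sol

For each accounts row, check whether any transactions with matching account_id has amount <= 186.
Keep rows where that is true.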